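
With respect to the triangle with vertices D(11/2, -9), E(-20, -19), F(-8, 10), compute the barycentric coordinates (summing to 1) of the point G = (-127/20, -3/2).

Signed area of the reference triangle: [DEF] = ½·((11/2)·(-19−10) + (-20)·(10−(-9)) + (-8)·(-9−(-19))) = ½·(-319/2 − 380 − 80) = -1239/4.
[GEF] = ½·((-127/20)·(-19−10) + (-20)·(10−(-3/2)) + (-8)·(-3/2−(-19))) = ½·(3683/20 − 230 − 140) = -3717/40, so the D-coordinate is (-3717/40)/(-1239/4) = 3/10.
[DGF] = ½·((11/2)·(-3/2−10) + (-127/20)·(10−(-9)) + (-8)·(-9−(-3/2))) = ½·(-253/4 − 2413/20 + 60) = -1239/20, so the E-coordinate is 1/5.
[DEG] = ½·((11/2)·(-19−(-3/2)) + (-20)·(-3/2−(-9)) + (-127/20)·(-9−(-19))) = ½·(-385/4 − 150 − 127/2) = -1239/8, so the F-coordinate is 1/2.
Check: 3/10 + 1/5 + 1/2 = 1.

(3/10, 1/5, 1/2)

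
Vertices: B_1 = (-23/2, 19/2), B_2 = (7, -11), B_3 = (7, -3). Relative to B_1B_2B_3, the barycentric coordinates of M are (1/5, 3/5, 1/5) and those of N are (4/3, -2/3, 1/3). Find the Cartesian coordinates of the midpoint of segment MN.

Barycentric coordinates of the midpoint are the average: (23/30, -1/30, 4/15).
Converting: (23/30)·B_1 + (-1/30)·B_2 + (4/15)·B_3 = (-431/60, 137/20).

(-431/60, 137/20)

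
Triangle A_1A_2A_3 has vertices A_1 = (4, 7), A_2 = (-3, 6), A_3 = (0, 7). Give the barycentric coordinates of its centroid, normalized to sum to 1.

The centroid is the average of the vertices, so each weight is 1/3.

(1/3, 1/3, 1/3)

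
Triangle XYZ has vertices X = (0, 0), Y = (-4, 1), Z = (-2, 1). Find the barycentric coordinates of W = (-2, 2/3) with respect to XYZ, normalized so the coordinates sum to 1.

(1/3, 1/3, 1/3)

Signed area of the reference triangle: [XYZ] = ½·(0·(1−1) + (-4)·(1−0) + (-2)·(0−1)) = ½·(0 − 4 + 2) = -1.
[WYZ] = ½·((-2)·(1−1) + (-4)·(1−(2/3)) + (-2)·(2/3−1)) = ½·(0 − 4/3 + 2/3) = -1/3, so the X-coordinate is (-1/3)/(-1) = 1/3.
[XWZ] = ½·(0·(2/3−1) + (-2)·(1−0) + (-2)·(0−(2/3))) = ½·(0 − 2 + 4/3) = -1/3, so the Y-coordinate is 1/3.
[XYW] = ½·(0·(1−(2/3)) + (-4)·(2/3−0) + (-2)·(0−1)) = ½·(0 − 8/3 + 2) = -1/3, so the Z-coordinate is 1/3.
Check: 1/3 + 1/3 + 1/3 = 1.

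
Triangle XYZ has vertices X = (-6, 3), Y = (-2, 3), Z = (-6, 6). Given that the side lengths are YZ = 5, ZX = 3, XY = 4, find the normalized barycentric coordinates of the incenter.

The incenter has barycentric coordinates proportional to the opposite side lengths: (5 : 3 : 4).
Normalizing by 5+3+4 = 12 gives (5/12, 1/4, 1/3).

(5/12, 1/4, 1/3)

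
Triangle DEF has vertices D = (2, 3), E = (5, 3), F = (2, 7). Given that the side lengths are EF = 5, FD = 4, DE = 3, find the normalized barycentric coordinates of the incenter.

The incenter has barycentric coordinates proportional to the opposite side lengths: (5 : 4 : 3).
Normalizing by 5+4+3 = 12 gives (5/12, 1/3, 1/4).

(5/12, 1/3, 1/4)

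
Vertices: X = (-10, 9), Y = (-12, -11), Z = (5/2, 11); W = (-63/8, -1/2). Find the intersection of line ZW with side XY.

Barycentric coordinates of W with respect to XYZ: (1/4, 1/2, 1/4).
On side XY the Z-coordinate is zero; dropping W's Z-weight 1/4 and renormalizing the remaining 1/4 : 1/2 gives weights 1/3, 2/3 on X, Y.
V = (1/3)·(-10, 9) + (2/3)·(-12, -11) = (-34/3, -13/3).

(-34/3, -13/3)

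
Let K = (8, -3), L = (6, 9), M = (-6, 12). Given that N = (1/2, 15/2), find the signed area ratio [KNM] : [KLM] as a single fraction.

1/4

[KLM] = ½·(8·(9−12) + 6·(12−(-3)) + (-6)·(-3−9)) = ½·(-24 + 90 + 72) = 69.
[KNM] = ½·(8·(15/2−12) + (1/2)·(12−(-3)) + (-6)·(-3−(15/2))) = ½·(-36 + 15/2 + 63) = 69/4, so the ratio is (69/4)/69 = 1/4.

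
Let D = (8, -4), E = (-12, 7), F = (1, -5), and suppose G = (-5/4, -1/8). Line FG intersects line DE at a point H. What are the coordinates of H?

(-2, 3/2)

Barycentric coordinates of G with respect to DEF: (3/8, 3/8, 1/4).
On side DE the F-coordinate is zero; dropping G's F-weight 1/4 and renormalizing the remaining 3/8 : 3/8 gives weights 1/2, 1/2 on D, E.
H = (1/2)·(8, -4) + (1/2)·(-12, 7) = (-2, 3/2).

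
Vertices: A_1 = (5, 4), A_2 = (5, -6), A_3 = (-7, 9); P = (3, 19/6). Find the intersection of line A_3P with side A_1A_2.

Barycentric coordinates of P with respect to A_1A_2A_3: (2/3, 1/6, 1/6).
On side A_1A_2 the A_3-coordinate is zero; dropping P's A_3-weight 1/6 and renormalizing the remaining 2/3 : 1/6 gives weights 4/5, 1/5 on A_1, A_2.
Q = (4/5)·(5, 4) + (1/5)·(5, -6) = (5, 2).

(5, 2)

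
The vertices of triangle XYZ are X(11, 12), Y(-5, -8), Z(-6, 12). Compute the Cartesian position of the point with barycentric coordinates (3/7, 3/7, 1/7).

W = (3/7)·X + (3/7)·Y + (1/7)·Z.
x-coordinate: (3/7)·11 + (3/7)·(-5) + (1/7)·(-6) = 12/7.
y-coordinate: (3/7)·12 + (3/7)·(-8) + (1/7)·12 = 24/7.

(12/7, 24/7)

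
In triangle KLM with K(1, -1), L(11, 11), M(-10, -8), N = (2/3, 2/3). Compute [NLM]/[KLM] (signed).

[KLM] = ½·(1·(11−(-8)) + 11·(-8−(-1)) + (-10)·(-1−11)) = ½·(19 − 77 + 120) = 31.
[NLM] = ½·((2/3)·(11−(-8)) + 11·(-8−(2/3)) + (-10)·(2/3−11)) = ½·(38/3 − 286/3 + 310/3) = 31/3, so the ratio is (31/3)/31 = 1/3.

1/3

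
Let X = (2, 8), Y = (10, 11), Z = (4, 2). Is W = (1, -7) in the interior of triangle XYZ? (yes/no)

Barycentric coordinates of W: (-1/2, -2/3, 13/6).
The three coordinates are negative, negative, positive; a point is interior exactly when all three are positive.

no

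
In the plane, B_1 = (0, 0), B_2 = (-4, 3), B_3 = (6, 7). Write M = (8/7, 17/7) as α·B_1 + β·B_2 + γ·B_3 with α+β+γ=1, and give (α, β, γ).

Signed area of the reference triangle: [B_1B_2B_3] = ½·(0·(3−7) + (-4)·(7−0) + 6·(0−3)) = ½·(0 − 28 − 18) = -23.
[MB_2B_3] = ½·((8/7)·(3−7) + (-4)·(7−(17/7)) + 6·(17/7−3)) = ½·(-32/7 − 128/7 − 24/7) = -92/7, so the B_1-coordinate is (-92/7)/(-23) = 4/7.
[B_1MB_3] = ½·(0·(17/7−7) + (8/7)·(7−0) + 6·(0−(17/7))) = ½·(0 + 8 − 102/7) = -23/7, so the B_2-coordinate is 1/7.
[B_1B_2M] = ½·(0·(3−(17/7)) + (-4)·(17/7−0) + (8/7)·(0−3)) = ½·(0 − 68/7 − 24/7) = -46/7, so the B_3-coordinate is 2/7.

(4/7, 1/7, 2/7)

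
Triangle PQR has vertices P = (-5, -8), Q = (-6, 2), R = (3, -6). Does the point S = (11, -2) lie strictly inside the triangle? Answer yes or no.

no

Barycentric coordinates of S: (-50/41, 8/41, 83/41).
The three coordinates are negative, positive, positive; a point is interior exactly when all three are positive.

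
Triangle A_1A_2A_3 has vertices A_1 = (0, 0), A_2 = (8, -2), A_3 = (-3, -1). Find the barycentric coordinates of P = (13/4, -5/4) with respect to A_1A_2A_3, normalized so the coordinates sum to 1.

(1/4, 1/2, 1/4)

Signed area of the reference triangle: [A_1A_2A_3] = ½·(0·(-2−(-1)) + 8·(-1−0) + (-3)·(0−(-2))) = ½·(0 − 8 − 6) = -7.
[PA_2A_3] = ½·((13/4)·(-2−(-1)) + 8·(-1−(-5/4)) + (-3)·(-5/4−(-2))) = ½·(-13/4 + 2 − 9/4) = -7/4, so the A_1-coordinate is (-7/4)/(-7) = 1/4.
[A_1PA_3] = ½·(0·(-5/4−(-1)) + (13/4)·(-1−0) + (-3)·(0−(-5/4))) = ½·(0 − 13/4 − 15/4) = -7/2, so the A_2-coordinate is 1/2.
[A_1A_2P] = ½·(0·(-2−(-5/4)) + 8·(-5/4−0) + (13/4)·(0−(-2))) = ½·(0 − 10 + 13/2) = -7/4, so the A_3-coordinate is 1/4.
Check: 1/4 + 1/2 + 1/4 = 1.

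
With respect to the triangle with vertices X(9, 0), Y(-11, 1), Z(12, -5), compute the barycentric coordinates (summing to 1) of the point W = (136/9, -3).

Signed area of the reference triangle: [XYZ] = ½·(9·(1−(-5)) + (-11)·(-5−0) + 12·(0−1)) = ½·(54 + 55 − 12) = 97/2.
[WYZ] = ½·((136/9)·(1−(-5)) + (-11)·(-5−(-3)) + 12·(-3−1)) = ½·(272/3 + 22 − 48) = 97/3, so the X-coordinate is (97/3)/(97/2) = 2/3.
[XWZ] = ½·(9·(-3−(-5)) + (136/9)·(-5−0) + 12·(0−(-3))) = ½·(18 − 680/9 + 36) = -97/9, so the Y-coordinate is -2/9.
[XYW] = ½·(9·(1−(-3)) + (-11)·(-3−0) + (136/9)·(0−1)) = ½·(36 + 33 − 136/9) = 485/18, so the Z-coordinate is 5/9.
Check: 2/3 − 2/9 + 5/9 = 1.

(2/3, -2/9, 5/9)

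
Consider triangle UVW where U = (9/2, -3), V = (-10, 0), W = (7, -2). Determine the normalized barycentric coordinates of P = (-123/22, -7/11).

Signed area of the reference triangle: [UVW] = ½·((9/2)·(0−(-2)) + (-10)·(-2−(-3)) + 7·(-3−0)) = ½·(9 − 10 − 21) = -11.
[PVW] = ½·((-123/22)·(0−(-2)) + (-10)·(-2−(-7/11)) + 7·(-7/11−0)) = ½·(-123/11 + 150/11 − 49/11) = -1, so the U-coordinate is (-1)/(-11) = 1/11.
[UPW] = ½·((9/2)·(-7/11−(-2)) + (-123/22)·(-2−(-3)) + 7·(-3−(-7/11))) = ½·(135/22 − 123/22 − 182/11) = -8, so the V-coordinate is 8/11.
[UVP] = ½·((9/2)·(0−(-7/11)) + (-10)·(-7/11−(-3)) + (-123/22)·(-3−0)) = ½·(63/22 − 260/11 + 369/22) = -2, so the W-coordinate is 2/11.

(1/11, 8/11, 2/11)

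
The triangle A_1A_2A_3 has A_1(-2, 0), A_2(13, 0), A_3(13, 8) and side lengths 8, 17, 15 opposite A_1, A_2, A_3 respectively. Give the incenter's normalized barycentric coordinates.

(1/5, 17/40, 3/8)

The incenter has barycentric coordinates proportional to the opposite side lengths: (8 : 17 : 15).
Normalizing by 8+17+15 = 40 gives (1/5, 17/40, 3/8).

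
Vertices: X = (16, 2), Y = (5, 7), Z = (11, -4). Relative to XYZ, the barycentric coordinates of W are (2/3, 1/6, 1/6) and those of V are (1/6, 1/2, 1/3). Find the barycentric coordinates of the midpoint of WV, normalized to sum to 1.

(5/12, 1/3, 1/4)

Since both coordinate triples sum to 1, the midpoint's barycentrics are the componentwise average.
(2/3+1/6)/2 = 5/12; similarly 1/3 and 1/4.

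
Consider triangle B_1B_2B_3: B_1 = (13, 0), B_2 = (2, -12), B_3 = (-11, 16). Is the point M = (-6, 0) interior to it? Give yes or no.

no

Barycentric coordinates of M: (-17/116, 19/29, 57/116).
The three coordinates are negative, positive, positive; a point is interior exactly when all three are positive.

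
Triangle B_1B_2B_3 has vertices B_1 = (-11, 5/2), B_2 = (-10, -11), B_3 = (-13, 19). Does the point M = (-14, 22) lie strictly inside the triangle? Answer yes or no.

Barycentric coordinates of M: (-2, 1, 2).
The three coordinates are negative, positive, positive; a point is interior exactly when all three are positive.

no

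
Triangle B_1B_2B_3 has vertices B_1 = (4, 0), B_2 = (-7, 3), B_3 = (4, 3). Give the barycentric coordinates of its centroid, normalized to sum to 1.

(1/3, 1/3, 1/3)

The centroid is the average of the vertices, so each weight is 1/3.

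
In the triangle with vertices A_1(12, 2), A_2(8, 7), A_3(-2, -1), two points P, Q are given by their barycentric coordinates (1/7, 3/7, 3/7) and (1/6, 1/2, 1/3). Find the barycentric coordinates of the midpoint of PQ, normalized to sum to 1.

(13/84, 13/28, 8/21)

Since both coordinate triples sum to 1, the midpoint's barycentrics are the componentwise average.
(1/7+1/6)/2 = 13/84; similarly 13/28 and 8/21.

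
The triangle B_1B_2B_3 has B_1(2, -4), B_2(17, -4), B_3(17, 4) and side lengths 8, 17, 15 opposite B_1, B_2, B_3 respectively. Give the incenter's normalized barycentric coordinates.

(1/5, 17/40, 3/8)

The incenter has barycentric coordinates proportional to the opposite side lengths: (8 : 17 : 15).
Normalizing by 8+17+15 = 40 gives (1/5, 17/40, 3/8).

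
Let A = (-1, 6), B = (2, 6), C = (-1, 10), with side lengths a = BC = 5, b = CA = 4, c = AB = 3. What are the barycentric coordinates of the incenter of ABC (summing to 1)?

The incenter has barycentric coordinates proportional to the opposite side lengths: (5 : 4 : 3).
Normalizing by 5+4+3 = 12 gives (5/12, 1/3, 1/4).

(5/12, 1/3, 1/4)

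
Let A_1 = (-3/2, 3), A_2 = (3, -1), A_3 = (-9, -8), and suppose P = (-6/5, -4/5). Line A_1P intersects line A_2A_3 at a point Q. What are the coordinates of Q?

Barycentric coordinates of P with respect to A_1A_2A_3: (2/5, 2/5, 1/5).
On side A_2A_3 the A_1-coordinate is zero; dropping P's A_1-weight 2/5 and renormalizing the remaining 2/5 : 1/5 gives weights 2/3, 1/3 on A_2, A_3.
Q = (2/3)·(3, -1) + (1/3)·(-9, -8) = (-1, -10/3).

(-1, -10/3)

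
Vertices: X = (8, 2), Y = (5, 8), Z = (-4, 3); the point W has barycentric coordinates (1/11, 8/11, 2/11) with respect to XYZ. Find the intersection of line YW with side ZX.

(0, 8/3)

Line YW meets ZX where the Y-coordinate vanishes; zeroing W's Y-weight and renormalizing leaves Z, X-weights 2/11 : 1/11 → (2/3, 1/3).
So V = (2/3)·Z + (1/3)·X = (0, 8/3).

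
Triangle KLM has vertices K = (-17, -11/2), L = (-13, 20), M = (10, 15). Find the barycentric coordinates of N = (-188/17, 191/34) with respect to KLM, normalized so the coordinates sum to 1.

(9/17, 5/17, 3/17)

Signed area of the reference triangle: [KLM] = ½·((-17)·(20−15) + (-13)·(15−(-11/2)) + 10·(-11/2−20)) = ½·(-85 − 533/2 − 255) = -1213/4.
[NLM] = ½·((-188/17)·(20−15) + (-13)·(15−(191/34)) + 10·(191/34−20)) = ½·(-940/17 − 4147/34 − 2445/17) = -10917/68, so the K-coordinate is (-10917/68)/(-1213/4) = 9/17.
[KNM] = ½·((-17)·(191/34−15) + (-188/17)·(15−(-11/2)) + 10·(-11/2−(191/34))) = ½·(319/2 − 3854/17 − 1890/17) = -6065/68, so the L-coordinate is 5/17.
[KLN] = ½·((-17)·(20−(191/34)) + (-13)·(191/34−(-11/2)) + (-188/17)·(-11/2−20)) = ½·(-489/2 − 2457/17 + 282) = -3639/68, so the M-coordinate is 3/17.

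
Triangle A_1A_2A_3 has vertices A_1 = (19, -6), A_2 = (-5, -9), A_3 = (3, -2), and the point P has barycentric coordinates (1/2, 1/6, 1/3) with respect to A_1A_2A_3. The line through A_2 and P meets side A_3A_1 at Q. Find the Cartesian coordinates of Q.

Line A_2P meets A_3A_1 where the A_2-coordinate vanishes; zeroing P's A_2-weight and renormalizing leaves A_3, A_1-weights 1/3 : 1/2 → (2/5, 3/5).
So Q = (2/5)·A_3 + (3/5)·A_1 = (63/5, -22/5).

(63/5, -22/5)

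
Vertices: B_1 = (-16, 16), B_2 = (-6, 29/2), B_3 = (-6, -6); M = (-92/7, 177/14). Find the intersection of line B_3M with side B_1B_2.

(-43/3, 63/4)

Barycentric coordinates of M with respect to B_1B_2B_3: (5/7, 1/7, 1/7).
On side B_1B_2 the B_3-coordinate is zero; dropping M's B_3-weight 1/7 and renormalizing the remaining 5/7 : 1/7 gives weights 5/6, 1/6 on B_1, B_2.
N = (5/6)·(-16, 16) + (1/6)·(-6, 29/2) = (-43/3, 63/4).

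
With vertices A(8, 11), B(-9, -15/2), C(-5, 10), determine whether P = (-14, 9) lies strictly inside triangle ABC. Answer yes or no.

no

Barycentric coordinates of P: (-307/447, 8/447, 746/447).
The three coordinates are negative, positive, positive; a point is interior exactly when all three are positive.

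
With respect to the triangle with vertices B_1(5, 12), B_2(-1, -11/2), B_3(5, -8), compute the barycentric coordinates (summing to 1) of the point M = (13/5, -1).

(3/10, 2/5, 3/10)

Signed area of the reference triangle: [B_1B_2B_3] = ½·(5·(-11/2−(-8)) + (-1)·(-8−12) + 5·(12−(-11/2))) = ½·(25/2 + 20 + 175/2) = 60.
[MB_2B_3] = ½·((13/5)·(-11/2−(-8)) + (-1)·(-8−(-1)) + 5·(-1−(-11/2))) = ½·(13/2 + 7 + 45/2) = 18, so the B_1-coordinate is 18/60 = 3/10.
[B_1MB_3] = ½·(5·(-1−(-8)) + (13/5)·(-8−12) + 5·(12−(-1))) = ½·(35 − 52 + 65) = 24, so the B_2-coordinate is 2/5.
[B_1B_2M] = ½·(5·(-11/2−(-1)) + (-1)·(-1−12) + (13/5)·(12−(-11/2))) = ½·(-45/2 + 13 + 91/2) = 18, so the B_3-coordinate is 3/10.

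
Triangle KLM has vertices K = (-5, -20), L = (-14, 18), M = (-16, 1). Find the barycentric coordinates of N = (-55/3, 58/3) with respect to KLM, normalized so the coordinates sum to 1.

Signed area of the reference triangle: [KLM] = ½·((-5)·(18−1) + (-14)·(1−(-20)) + (-16)·(-20−18)) = ½·(-85 − 294 + 608) = 229/2.
[NLM] = ½·((-55/3)·(18−1) + (-14)·(1−(58/3)) + (-16)·(58/3−18)) = ½·(-935/3 + 770/3 − 64/3) = -229/6, so the K-coordinate is (-229/6)/(229/2) = -1/3.
[KNM] = ½·((-5)·(58/3−1) + (-55/3)·(1−(-20)) + (-16)·(-20−(58/3))) = ½·(-275/3 − 385 + 1888/3) = 229/3, so the L-coordinate is 2/3.
[KLN] = ½·((-5)·(18−(58/3)) + (-14)·(58/3−(-20)) + (-55/3)·(-20−18)) = ½·(20/3 − 1652/3 + 2090/3) = 229/3, so the M-coordinate is 2/3.
Check: -1/3 + 2/3 + 2/3 = 1.

(-1/3, 2/3, 2/3)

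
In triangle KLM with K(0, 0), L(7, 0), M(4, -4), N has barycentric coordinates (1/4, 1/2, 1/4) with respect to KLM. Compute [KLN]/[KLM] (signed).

1/4

The signed ratio [KLN]/[KLM] equals the barycentric coordinate of N at vertex M, which is 1/4.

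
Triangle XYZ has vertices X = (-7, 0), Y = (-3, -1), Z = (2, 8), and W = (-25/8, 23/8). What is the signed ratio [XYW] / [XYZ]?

[XYZ] = ½·((-7)·(-1−8) + (-3)·(8−0) + 2·(0−(-1))) = ½·(63 − 24 + 2) = 41/2.
[XYW] = ½·((-7)·(-1−(23/8)) + (-3)·(23/8−0) + (-25/8)·(0−(-1))) = ½·(217/8 − 69/8 − 25/8) = 123/16, so the ratio is (123/16)/(41/2) = 3/8.

3/8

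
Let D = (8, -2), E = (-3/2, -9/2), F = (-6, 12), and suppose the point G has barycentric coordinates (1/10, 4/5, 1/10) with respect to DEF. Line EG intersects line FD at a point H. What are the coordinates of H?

(1, 5)

Line EG meets FD where the E-coordinate vanishes; zeroing G's E-weight and renormalizing leaves F, D-weights 1/10 : 1/10 → (1/2, 1/2).
So H = (1/2)·F + (1/2)·D = (1, 5).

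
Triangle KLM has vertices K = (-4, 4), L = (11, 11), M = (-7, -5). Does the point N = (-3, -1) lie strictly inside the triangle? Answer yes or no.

yes

Barycentric coordinates of N: (4/57, 4/19, 41/57).
The three coordinates are positive, positive, positive; a point is interior exactly when all three are positive.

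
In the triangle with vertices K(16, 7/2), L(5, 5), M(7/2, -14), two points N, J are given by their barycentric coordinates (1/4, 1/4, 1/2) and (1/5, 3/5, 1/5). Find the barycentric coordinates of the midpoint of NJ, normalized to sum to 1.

Since both coordinate triples sum to 1, the midpoint's barycentrics are the componentwise average.
(1/4+1/5)/2 = 9/40; similarly 17/40 and 7/20.

(9/40, 17/40, 7/20)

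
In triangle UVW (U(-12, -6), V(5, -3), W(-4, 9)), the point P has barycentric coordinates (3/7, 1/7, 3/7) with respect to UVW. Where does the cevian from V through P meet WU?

Line VP meets WU where the V-coordinate vanishes; zeroing P's V-weight and renormalizing leaves W, U-weights 3/7 : 3/7 → (1/2, 1/2).
So Q = (1/2)·W + (1/2)·U = (-8, 3/2).

(-8, 3/2)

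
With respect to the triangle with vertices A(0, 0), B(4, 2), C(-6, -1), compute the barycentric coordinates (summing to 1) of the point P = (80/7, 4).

Signed area of the reference triangle: [ABC] = ½·(0·(2−(-1)) + 4·(-1−0) + (-6)·(0−2)) = ½·(0 − 4 + 12) = 4.
[PBC] = ½·((80/7)·(2−(-1)) + 4·(-1−4) + (-6)·(4−2)) = ½·(240/7 − 20 − 12) = 8/7, so the A-coordinate is (8/7)/4 = 2/7.
[APC] = ½·(0·(4−(-1)) + (80/7)·(-1−0) + (-6)·(0−4)) = ½·(0 − 80/7 + 24) = 44/7, so the B-coordinate is 11/7.
[ABP] = ½·(0·(2−4) + 4·(4−0) + (80/7)·(0−2)) = ½·(0 + 16 − 160/7) = -24/7, so the C-coordinate is -6/7.

(2/7, 11/7, -6/7)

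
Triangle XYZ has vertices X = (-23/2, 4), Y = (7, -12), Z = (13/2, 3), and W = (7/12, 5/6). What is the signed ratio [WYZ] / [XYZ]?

1/3

[XYZ] = ½·((-23/2)·(-12−3) + 7·(3−4) + (13/2)·(4−(-12))) = ½·(345/2 − 7 + 104) = 539/4.
[WYZ] = ½·((7/12)·(-12−3) + 7·(3−(5/6)) + (13/2)·(5/6−(-12))) = ½·(-35/4 + 91/6 + 1001/12) = 539/12, so the ratio is (539/12)/(539/4) = 1/3.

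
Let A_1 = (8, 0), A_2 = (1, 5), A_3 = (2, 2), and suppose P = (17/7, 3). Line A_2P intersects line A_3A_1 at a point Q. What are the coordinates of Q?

Barycentric coordinates of P with respect to A_1A_2A_3: (1/7, 3/7, 3/7).
On side A_3A_1 the A_2-coordinate is zero; dropping P's A_2-weight 3/7 and renormalizing the remaining 3/7 : 1/7 gives weights 3/4, 1/4 on A_3, A_1.
Q = (3/4)·(2, 2) + (1/4)·(8, 0) = (7/2, 3/2).

(7/2, 3/2)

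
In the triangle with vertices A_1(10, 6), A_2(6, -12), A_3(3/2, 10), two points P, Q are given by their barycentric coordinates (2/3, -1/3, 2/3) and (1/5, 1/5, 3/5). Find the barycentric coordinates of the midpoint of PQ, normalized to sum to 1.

(13/30, -1/15, 19/30)

Since both coordinate triples sum to 1, the midpoint's barycentrics are the componentwise average.
(2/3+1/5)/2 = 13/30; similarly -1/15 and 19/30.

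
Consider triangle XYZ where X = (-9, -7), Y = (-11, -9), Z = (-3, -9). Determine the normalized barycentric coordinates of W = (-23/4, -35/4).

(1/8, 1/4, 5/8)

Signed area of the reference triangle: [XYZ] = ½·((-9)·(-9−(-9)) + (-11)·(-9−(-7)) + (-3)·(-7−(-9))) = ½·(0 + 22 − 6) = 8.
[WYZ] = ½·((-23/4)·(-9−(-9)) + (-11)·(-9−(-35/4)) + (-3)·(-35/4−(-9))) = ½·(0 + 11/4 − 3/4) = 1, so the X-coordinate is 1/8 = 1/8.
[XWZ] = ½·((-9)·(-35/4−(-9)) + (-23/4)·(-9−(-7)) + (-3)·(-7−(-35/4))) = ½·(-9/4 + 23/2 − 21/4) = 2, so the Y-coordinate is 1/4.
[XYW] = ½·((-9)·(-9−(-35/4)) + (-11)·(-35/4−(-7)) + (-23/4)·(-7−(-9))) = ½·(9/4 + 77/4 − 23/2) = 5, so the Z-coordinate is 5/8.
Check: 1/8 + 1/4 + 5/8 = 1.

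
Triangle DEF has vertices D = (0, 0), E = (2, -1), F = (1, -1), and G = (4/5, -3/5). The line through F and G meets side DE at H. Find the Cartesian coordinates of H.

(2/3, -1/3)

Barycentric coordinates of G with respect to DEF: (2/5, 1/5, 2/5).
On side DE the F-coordinate is zero; dropping G's F-weight 2/5 and renormalizing the remaining 2/5 : 1/5 gives weights 2/3, 1/3 on D, E.
H = (2/3)·(0, 0) + (1/3)·(2, -1) = (2/3, -1/3).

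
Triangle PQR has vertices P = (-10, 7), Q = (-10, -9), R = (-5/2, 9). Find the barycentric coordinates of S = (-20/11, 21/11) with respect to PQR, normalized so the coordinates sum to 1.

Signed area of the reference triangle: [PQR] = ½·((-10)·(-9−9) + (-10)·(9−7) + (-5/2)·(7−(-9))) = ½·(180 − 20 − 40) = 60.
[SQR] = ½·((-20/11)·(-9−9) + (-10)·(9−(21/11)) + (-5/2)·(21/11−(-9))) = ½·(360/11 − 780/11 − 300/11) = -360/11, so the P-coordinate is (-360/11)/60 = -6/11.
[PSR] = ½·((-10)·(21/11−9) + (-20/11)·(9−7) + (-5/2)·(7−(21/11))) = ½·(780/11 − 40/11 − 140/11) = 300/11, so the Q-coordinate is 5/11.
[PQS] = ½·((-10)·(-9−(21/11)) + (-10)·(21/11−7) + (-20/11)·(7−(-9))) = ½·(1200/11 + 560/11 − 320/11) = 720/11, so the R-coordinate is 12/11.
Check: -6/11 + 5/11 + 12/11 = 1.

(-6/11, 5/11, 12/11)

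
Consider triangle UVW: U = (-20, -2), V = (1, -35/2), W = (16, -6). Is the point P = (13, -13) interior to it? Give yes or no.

no

Barycentric coordinates of P: (-47/316, 44/79, 187/316).
The three coordinates are negative, positive, positive; a point is interior exactly when all three are positive.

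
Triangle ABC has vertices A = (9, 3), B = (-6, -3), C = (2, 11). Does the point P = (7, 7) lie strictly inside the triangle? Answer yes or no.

Barycentric coordinates of P: (17/27, -2/27, 4/9).
The three coordinates are positive, negative, positive; a point is interior exactly when all three are positive.

no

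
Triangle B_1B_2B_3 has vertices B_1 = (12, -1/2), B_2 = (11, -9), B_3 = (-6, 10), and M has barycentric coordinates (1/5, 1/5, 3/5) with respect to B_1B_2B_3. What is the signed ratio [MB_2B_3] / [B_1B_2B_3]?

1/5

The signed ratio [MB_2B_3]/[B_1B_2B_3] equals the barycentric coordinate of M at vertex B_1, which is 1/5.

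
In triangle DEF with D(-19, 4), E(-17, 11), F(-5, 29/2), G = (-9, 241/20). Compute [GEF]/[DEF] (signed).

1/5

[DEF] = ½·((-19)·(11−(29/2)) + (-17)·(29/2−4) + (-5)·(4−11)) = ½·(133/2 − 357/2 + 35) = -77/2.
[GEF] = ½·((-9)·(11−(29/2)) + (-17)·(29/2−(241/20)) + (-5)·(241/20−11)) = ½·(63/2 − 833/20 − 21/4) = -77/10, so the ratio is (-77/10)/(-77/2) = 1/5.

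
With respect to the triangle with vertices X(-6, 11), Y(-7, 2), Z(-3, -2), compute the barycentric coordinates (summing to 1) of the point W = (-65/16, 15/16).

(3/16, 1/8, 11/16)

Signed area of the reference triangle: [XYZ] = ½·((-6)·(2−(-2)) + (-7)·(-2−11) + (-3)·(11−2)) = ½·(-24 + 91 − 27) = 20.
[WYZ] = ½·((-65/16)·(2−(-2)) + (-7)·(-2−(15/16)) + (-3)·(15/16−2)) = ½·(-65/4 + 329/16 + 51/16) = 15/4, so the X-coordinate is (15/4)/20 = 3/16.
[XWZ] = ½·((-6)·(15/16−(-2)) + (-65/16)·(-2−11) + (-3)·(11−(15/16))) = ½·(-141/8 + 845/16 − 483/16) = 5/2, so the Y-coordinate is 1/8.
[XYW] = ½·((-6)·(2−(15/16)) + (-7)·(15/16−11) + (-65/16)·(11−2)) = ½·(-51/8 + 1127/16 − 585/16) = 55/4, so the Z-coordinate is 11/16.
Check: 3/16 + 1/8 + 11/16 = 1.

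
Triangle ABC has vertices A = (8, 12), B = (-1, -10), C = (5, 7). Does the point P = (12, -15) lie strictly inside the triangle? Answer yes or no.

no

Barycentric coordinates of P: (251/21, 101/21, -331/21).
The three coordinates are positive, positive, negative; a point is interior exactly when all three are positive.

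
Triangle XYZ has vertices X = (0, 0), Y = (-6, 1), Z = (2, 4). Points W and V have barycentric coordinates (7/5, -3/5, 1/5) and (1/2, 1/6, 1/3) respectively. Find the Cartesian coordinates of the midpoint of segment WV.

(11/6, 17/20)

Barycentric coordinates of the midpoint are the average: (19/20, -13/60, 4/15).
Converting: (19/20)·X + (-13/60)·Y + (4/15)·Z = (11/6, 17/20).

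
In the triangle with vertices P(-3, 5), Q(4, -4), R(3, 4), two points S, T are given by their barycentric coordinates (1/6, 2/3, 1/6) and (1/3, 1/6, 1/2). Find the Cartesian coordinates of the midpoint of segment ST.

(23/12, 11/12)

Barycentric coordinates of the midpoint are the average: (1/4, 5/12, 1/3).
Converting: (1/4)·P + (5/12)·Q + (1/3)·R = (23/12, 11/12).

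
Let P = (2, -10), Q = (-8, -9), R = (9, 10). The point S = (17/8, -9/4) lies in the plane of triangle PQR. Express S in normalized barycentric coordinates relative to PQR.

Signed area of the reference triangle: [PQR] = ½·(2·(-9−10) + (-8)·(10−(-10)) + 9·(-10−(-9))) = ½·(-38 − 160 − 9) = -207/2.
[SQR] = ½·((17/8)·(-9−10) + (-8)·(10−(-9/4)) + 9·(-9/4−(-9))) = ½·(-323/8 − 98 + 243/4) = -621/16, so the P-coordinate is (-621/16)/(-207/2) = 3/8.
[PSR] = ½·(2·(-9/4−10) + (17/8)·(10−(-10)) + 9·(-10−(-9/4))) = ½·(-49/2 + 85/2 − 279/4) = -207/8, so the Q-coordinate is 1/4.
[PQS] = ½·(2·(-9−(-9/4)) + (-8)·(-9/4−(-10)) + (17/8)·(-10−(-9))) = ½·(-27/2 − 62 − 17/8) = -621/16, so the R-coordinate is 3/8.
Check: 3/8 + 1/4 + 3/8 = 1.

(3/8, 1/4, 3/8)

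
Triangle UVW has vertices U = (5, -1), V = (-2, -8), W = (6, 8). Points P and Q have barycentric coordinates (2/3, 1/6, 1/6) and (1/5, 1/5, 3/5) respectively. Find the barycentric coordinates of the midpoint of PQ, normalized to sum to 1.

(13/30, 11/60, 23/60)

Since both coordinate triples sum to 1, the midpoint's barycentrics are the componentwise average.
(2/3+1/5)/2 = 13/30; similarly 11/60 and 23/60.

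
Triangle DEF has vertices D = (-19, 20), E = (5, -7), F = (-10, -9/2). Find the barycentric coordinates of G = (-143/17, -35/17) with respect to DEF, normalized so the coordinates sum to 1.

(2/17, 3/17, 12/17)

Signed area of the reference triangle: [DEF] = ½·((-19)·(-7−(-9/2)) + 5·(-9/2−20) + (-10)·(20−(-7))) = ½·(95/2 − 245/2 − 270) = -345/2.
[GEF] = ½·((-143/17)·(-7−(-9/2)) + 5·(-9/2−(-35/17)) + (-10)·(-35/17−(-7))) = ½·(715/34 − 415/34 − 840/17) = -345/17, so the D-coordinate is (-345/17)/(-345/2) = 2/17.
[DGF] = ½·((-19)·(-35/17−(-9/2)) + (-143/17)·(-9/2−20) + (-10)·(20−(-35/17))) = ½·(-1577/34 + 7007/34 − 3750/17) = -1035/34, so the E-coordinate is 3/17.
[DEG] = ½·((-19)·(-7−(-35/17)) + 5·(-35/17−20) + (-143/17)·(20−(-7))) = ½·(1596/17 − 1875/17 − 3861/17) = -2070/17, so the F-coordinate is 12/17.
Check: 2/17 + 3/17 + 12/17 = 1.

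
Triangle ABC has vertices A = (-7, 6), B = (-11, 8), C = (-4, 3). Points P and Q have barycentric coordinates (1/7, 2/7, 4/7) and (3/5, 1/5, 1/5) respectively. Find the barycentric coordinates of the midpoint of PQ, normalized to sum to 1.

(13/35, 17/70, 27/70)

Since both coordinate triples sum to 1, the midpoint's barycentrics are the componentwise average.
(1/7+3/5)/2 = 13/35; similarly 17/70 and 27/70.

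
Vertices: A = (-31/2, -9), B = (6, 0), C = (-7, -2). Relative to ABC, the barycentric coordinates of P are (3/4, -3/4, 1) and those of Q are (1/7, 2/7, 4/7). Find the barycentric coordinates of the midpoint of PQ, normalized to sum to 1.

(25/56, -13/56, 11/14)

Since both coordinate triples sum to 1, the midpoint's barycentrics are the componentwise average.
(3/4+1/7)/2 = 25/56; similarly -13/56 and 11/14.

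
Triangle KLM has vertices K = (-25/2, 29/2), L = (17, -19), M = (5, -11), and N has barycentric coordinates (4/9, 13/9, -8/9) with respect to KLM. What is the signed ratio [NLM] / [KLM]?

The signed ratio [NLM]/[KLM] equals the barycentric coordinate of N at vertex K, which is 4/9.

4/9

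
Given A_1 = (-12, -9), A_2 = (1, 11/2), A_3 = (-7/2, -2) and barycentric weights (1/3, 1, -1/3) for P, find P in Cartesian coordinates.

(-11/6, 19/6)

P = (1/3)·A_1 + 1·A_2 + (-1/3)·A_3.
x-coordinate: (1/3)·(-12) + 1·1 + (-1/3)·(-7/2) = -11/6.
y-coordinate: (1/3)·(-9) + 1·(11/2) + (-1/3)·(-2) = 19/6.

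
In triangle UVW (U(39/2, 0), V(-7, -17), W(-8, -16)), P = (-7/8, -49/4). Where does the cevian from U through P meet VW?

(-23/3, -49/3)

Barycentric coordinates of P with respect to UVW: (1/4, 1/4, 1/2).
On side VW the U-coordinate is zero; dropping P's U-weight 1/4 and renormalizing the remaining 1/4 : 1/2 gives weights 1/3, 2/3 on V, W.
Q = (1/3)·(-7, -17) + (2/3)·(-8, -16) = (-23/3, -49/3).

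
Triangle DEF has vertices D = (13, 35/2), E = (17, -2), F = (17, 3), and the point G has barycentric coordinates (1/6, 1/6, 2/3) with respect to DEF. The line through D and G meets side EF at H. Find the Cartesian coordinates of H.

(17, 2)

Line DG meets EF where the D-coordinate vanishes; zeroing G's D-weight and renormalizing leaves E, F-weights 1/6 : 2/3 → (1/5, 4/5).
So H = (1/5)·E + (4/5)·F = (17, 2).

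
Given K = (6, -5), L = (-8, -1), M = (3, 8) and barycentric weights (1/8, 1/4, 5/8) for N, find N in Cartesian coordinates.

(5/8, 33/8)

N = (1/8)·K + (1/4)·L + (5/8)·M.
x-coordinate: (1/8)·6 + (1/4)·(-8) + (5/8)·3 = 5/8.
y-coordinate: (1/8)·(-5) + (1/4)·(-1) + (5/8)·8 = 33/8.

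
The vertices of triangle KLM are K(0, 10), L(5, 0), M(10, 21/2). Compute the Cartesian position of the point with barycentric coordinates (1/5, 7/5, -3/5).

N = (1/5)·K + (7/5)·L + (-3/5)·M.
x-coordinate: (1/5)·0 + (7/5)·5 + (-3/5)·10 = 1.
y-coordinate: (1/5)·10 + (7/5)·0 + (-3/5)·(21/2) = -43/10.

(1, -43/10)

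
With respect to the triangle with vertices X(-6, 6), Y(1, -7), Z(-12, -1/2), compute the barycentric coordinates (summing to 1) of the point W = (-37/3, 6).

(2/3, -1/3, 2/3)

Signed area of the reference triangle: [XYZ] = ½·((-6)·(-7−(-1/2)) + 1·(-1/2−6) + (-12)·(6−(-7))) = ½·(39 − 13/2 − 156) = -247/4.
[WYZ] = ½·((-37/3)·(-7−(-1/2)) + 1·(-1/2−6) + (-12)·(6−(-7))) = ½·(481/6 − 13/2 − 156) = -247/6, so the X-coordinate is (-247/6)/(-247/4) = 2/3.
[XWZ] = ½·((-6)·(6−(-1/2)) + (-37/3)·(-1/2−6) + (-12)·(6−6)) = ½·(-39 + 481/6 + 0) = 247/12, so the Y-coordinate is -1/3.
[XYW] = ½·((-6)·(-7−6) + 1·(6−6) + (-37/3)·(6−(-7))) = ½·(78 + 0 − 481/3) = -247/6, so the Z-coordinate is 2/3.
Check: 2/3 − 1/3 + 2/3 = 1.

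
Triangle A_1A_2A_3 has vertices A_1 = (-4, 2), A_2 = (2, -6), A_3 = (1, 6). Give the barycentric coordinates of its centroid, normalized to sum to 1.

(1/3, 1/3, 1/3)

The centroid is the average of the vertices, so each weight is 1/3.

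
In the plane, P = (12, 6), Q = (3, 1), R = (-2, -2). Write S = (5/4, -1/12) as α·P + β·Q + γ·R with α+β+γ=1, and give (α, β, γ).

(1/12, 5/12, 1/2)

Signed area of the reference triangle: [PQR] = ½·(12·(1−(-2)) + 3·(-2−6) + (-2)·(6−1)) = ½·(36 − 24 − 10) = 1.
[SQR] = ½·((5/4)·(1−(-2)) + 3·(-2−(-1/12)) + (-2)·(-1/12−1)) = ½·(15/4 − 23/4 + 13/6) = 1/12, so the P-coordinate is (1/12)/1 = 1/12.
[PSR] = ½·(12·(-1/12−(-2)) + (5/4)·(-2−6) + (-2)·(6−(-1/12))) = ½·(23 − 10 − 73/6) = 5/12, so the Q-coordinate is 5/12.
[PQS] = ½·(12·(1−(-1/12)) + 3·(-1/12−6) + (5/4)·(6−1)) = ½·(13 − 73/4 + 25/4) = 1/2, so the R-coordinate is 1/2.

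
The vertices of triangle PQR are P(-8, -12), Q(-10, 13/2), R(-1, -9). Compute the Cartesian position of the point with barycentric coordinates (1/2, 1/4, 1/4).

(-27/4, -53/8)

S = (1/2)·P + (1/4)·Q + (1/4)·R.
x-coordinate: (1/2)·(-8) + (1/4)·(-10) + (1/4)·(-1) = -27/4.
y-coordinate: (1/2)·(-12) + (1/4)·(13/2) + (1/4)·(-9) = -53/8.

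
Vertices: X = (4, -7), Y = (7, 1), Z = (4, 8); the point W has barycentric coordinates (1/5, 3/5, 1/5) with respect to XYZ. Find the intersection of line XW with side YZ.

Line XW meets YZ where the X-coordinate vanishes; zeroing W's X-weight and renormalizing leaves Y, Z-weights 3/5 : 1/5 → (3/4, 1/4).
So V = (3/4)·Y + (1/4)·Z = (25/4, 11/4).

(25/4, 11/4)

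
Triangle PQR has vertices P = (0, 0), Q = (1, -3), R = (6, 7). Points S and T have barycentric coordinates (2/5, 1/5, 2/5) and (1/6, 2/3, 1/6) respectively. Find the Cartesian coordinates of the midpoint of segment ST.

(32/15, 41/60)

Barycentric coordinates of the midpoint are the average: (17/60, 13/30, 17/60).
Converting: (17/60)·P + (13/30)·Q + (17/60)·R = (32/15, 41/60).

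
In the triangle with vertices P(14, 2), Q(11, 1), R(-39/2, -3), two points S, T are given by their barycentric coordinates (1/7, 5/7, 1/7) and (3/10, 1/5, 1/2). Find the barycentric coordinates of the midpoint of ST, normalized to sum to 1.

(31/140, 16/35, 9/28)

Since both coordinate triples sum to 1, the midpoint's barycentrics are the componentwise average.
(1/7+3/10)/2 = 31/140; similarly 16/35 and 9/28.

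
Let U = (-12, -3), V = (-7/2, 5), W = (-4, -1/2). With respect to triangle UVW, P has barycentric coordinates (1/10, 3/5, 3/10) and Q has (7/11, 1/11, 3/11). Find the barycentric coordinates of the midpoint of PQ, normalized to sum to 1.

Since both coordinate triples sum to 1, the midpoint's barycentrics are the componentwise average.
(1/10+7/11)/2 = 81/220; similarly 19/55 and 63/220.

(81/220, 19/55, 63/220)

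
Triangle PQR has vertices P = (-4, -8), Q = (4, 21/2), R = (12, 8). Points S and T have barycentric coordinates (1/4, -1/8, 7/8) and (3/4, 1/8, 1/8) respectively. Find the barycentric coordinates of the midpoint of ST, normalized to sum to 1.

Since both coordinate triples sum to 1, the midpoint's barycentrics are the componentwise average.
(1/4+3/4)/2 = 1/2; similarly 0 and 1/2.

(1/2, 0, 1/2)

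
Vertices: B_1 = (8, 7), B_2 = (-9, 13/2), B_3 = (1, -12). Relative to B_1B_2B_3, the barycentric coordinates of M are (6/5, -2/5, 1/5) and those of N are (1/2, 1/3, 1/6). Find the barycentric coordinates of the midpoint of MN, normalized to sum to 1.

Since both coordinate triples sum to 1, the midpoint's barycentrics are the componentwise average.
(6/5+1/2)/2 = 17/20; similarly -1/30 and 11/60.

(17/20, -1/30, 11/60)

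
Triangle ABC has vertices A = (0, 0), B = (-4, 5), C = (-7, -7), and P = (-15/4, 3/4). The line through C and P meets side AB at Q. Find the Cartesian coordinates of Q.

(-8/3, 10/3)

Barycentric coordinates of P with respect to ABC: (1/4, 1/2, 1/4).
On side AB the C-coordinate is zero; dropping P's C-weight 1/4 and renormalizing the remaining 1/4 : 1/2 gives weights 1/3, 2/3 on A, B.
Q = (1/3)·(0, 0) + (2/3)·(-4, 5) = (-8/3, 10/3).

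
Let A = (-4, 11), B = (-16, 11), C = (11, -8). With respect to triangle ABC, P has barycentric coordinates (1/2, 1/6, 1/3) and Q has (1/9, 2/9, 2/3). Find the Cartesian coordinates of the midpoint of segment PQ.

(7/6, 3/2)

Barycentric coordinates of the midpoint are the average: (11/36, 7/36, 1/2).
Converting: (11/36)·A + (7/36)·B + (1/2)·C = (7/6, 3/2).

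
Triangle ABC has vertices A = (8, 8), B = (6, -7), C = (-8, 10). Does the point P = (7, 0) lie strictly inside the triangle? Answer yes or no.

Barycentric coordinates of P: (115/244, 65/122, -1/244).
The three coordinates are positive, positive, negative; a point is interior exactly when all three are positive.

no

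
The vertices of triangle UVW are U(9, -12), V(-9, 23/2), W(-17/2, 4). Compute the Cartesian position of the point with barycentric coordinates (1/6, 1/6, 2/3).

P = (1/6)·U + (1/6)·V + (2/3)·W.
x-coordinate: (1/6)·9 + (1/6)·(-9) + (2/3)·(-17/2) = -17/3.
y-coordinate: (1/6)·(-12) + (1/6)·(23/2) + (2/3)·4 = 31/12.

(-17/3, 31/12)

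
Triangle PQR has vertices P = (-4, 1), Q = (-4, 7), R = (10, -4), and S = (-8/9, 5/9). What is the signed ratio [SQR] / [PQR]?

[PQR] = ½·((-4)·(7−(-4)) + (-4)·(-4−1) + 10·(1−7)) = ½·(-44 + 20 − 60) = -42.
[SQR] = ½·((-8/9)·(7−(-4)) + (-4)·(-4−(5/9)) + 10·(5/9−7)) = ½·(-88/9 + 164/9 − 580/9) = -28, so the ratio is (-28)/(-42) = 2/3.

2/3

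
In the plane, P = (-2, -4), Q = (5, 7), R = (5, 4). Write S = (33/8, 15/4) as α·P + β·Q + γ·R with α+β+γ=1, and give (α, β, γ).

(1/8, 1/4, 5/8)

Signed area of the reference triangle: [PQR] = ½·((-2)·(7−4) + 5·(4−(-4)) + 5·(-4−7)) = ½·(-6 + 40 − 55) = -21/2.
[SQR] = ½·((33/8)·(7−4) + 5·(4−(15/4)) + 5·(15/4−7)) = ½·(99/8 + 5/4 − 65/4) = -21/16, so the P-coordinate is (-21/16)/(-21/2) = 1/8.
[PSR] = ½·((-2)·(15/4−4) + (33/8)·(4−(-4)) + 5·(-4−(15/4))) = ½·(1/2 + 33 − 155/4) = -21/8, so the Q-coordinate is 1/4.
[PQS] = ½·((-2)·(7−(15/4)) + 5·(15/4−(-4)) + (33/8)·(-4−7)) = ½·(-13/2 + 155/4 − 363/8) = -105/16, so the R-coordinate is 5/8.
Check: 1/8 + 1/4 + 5/8 = 1.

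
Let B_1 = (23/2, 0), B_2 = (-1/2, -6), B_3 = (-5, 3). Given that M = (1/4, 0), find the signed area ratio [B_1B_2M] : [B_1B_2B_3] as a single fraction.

[B_1B_2B_3] = ½·((23/2)·(-6−3) + (-1/2)·(3−0) + (-5)·(0−(-6))) = ½·(-207/2 − 3/2 − 30) = -135/2.
[B_1B_2M] = ½·((23/2)·(-6−0) + (-1/2)·(0−0) + (1/4)·(0−(-6))) = ½·(-69 + 0 + 3/2) = -135/4, so the ratio is (-135/4)/(-135/2) = 1/2.

1/2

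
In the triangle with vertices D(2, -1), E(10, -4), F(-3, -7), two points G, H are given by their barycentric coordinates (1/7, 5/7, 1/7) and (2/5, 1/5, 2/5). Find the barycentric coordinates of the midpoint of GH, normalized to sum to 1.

Since both coordinate triples sum to 1, the midpoint's barycentrics are the componentwise average.
(1/7+2/5)/2 = 19/70; similarly 16/35 and 19/70.

(19/70, 16/35, 19/70)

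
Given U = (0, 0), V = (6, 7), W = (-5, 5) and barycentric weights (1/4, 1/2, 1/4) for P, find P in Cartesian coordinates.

P = (1/4)·U + (1/2)·V + (1/4)·W.
x-coordinate: (1/4)·0 + (1/2)·6 + (1/4)·(-5) = 7/4.
y-coordinate: (1/4)·0 + (1/2)·7 + (1/4)·5 = 19/4.

(7/4, 19/4)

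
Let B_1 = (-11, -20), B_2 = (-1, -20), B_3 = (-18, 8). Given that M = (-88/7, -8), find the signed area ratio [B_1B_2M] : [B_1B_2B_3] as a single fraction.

[B_1B_2B_3] = ½·((-11)·(-20−8) + (-1)·(8−(-20)) + (-18)·(-20−(-20))) = ½·(308 − 28 + 0) = 140.
[B_1B_2M] = ½·((-11)·(-20−(-8)) + (-1)·(-8−(-20)) + (-88/7)·(-20−(-20))) = ½·(132 − 12 + 0) = 60, so the ratio is 60/140 = 3/7.

3/7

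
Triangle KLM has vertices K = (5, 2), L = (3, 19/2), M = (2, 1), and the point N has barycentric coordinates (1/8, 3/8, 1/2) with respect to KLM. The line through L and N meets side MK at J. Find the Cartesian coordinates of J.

(13/5, 6/5)

Line LN meets MK where the L-coordinate vanishes; zeroing N's L-weight and renormalizing leaves M, K-weights 1/2 : 1/8 → (4/5, 1/5).
So J = (4/5)·M + (1/5)·K = (13/5, 6/5).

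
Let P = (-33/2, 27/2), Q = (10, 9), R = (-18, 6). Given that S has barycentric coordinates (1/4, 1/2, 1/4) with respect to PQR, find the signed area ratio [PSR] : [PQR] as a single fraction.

The signed ratio [PSR]/[PQR] equals the barycentric coordinate of S at vertex Q, which is 1/2.

1/2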